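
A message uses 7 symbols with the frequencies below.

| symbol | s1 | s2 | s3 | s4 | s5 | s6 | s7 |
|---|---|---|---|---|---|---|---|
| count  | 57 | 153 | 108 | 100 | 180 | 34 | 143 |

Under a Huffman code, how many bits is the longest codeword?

4

Merge the two lowest-weight nodes at each step:
combine s6(34), s1(57) → 91
combine 91, s4(100) → 191
combine s3(108), s7(143) → 251
combine s2(153), s5(180) → 333
combine 191, 251 → 442
combine 333, 442 → 775
Maximum depth reached is 4.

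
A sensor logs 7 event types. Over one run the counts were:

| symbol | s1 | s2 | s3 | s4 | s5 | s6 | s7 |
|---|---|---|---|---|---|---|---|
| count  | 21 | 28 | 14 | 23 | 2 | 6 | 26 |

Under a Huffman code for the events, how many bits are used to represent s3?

4

Huffman merges, smallest pair first:
s5(2) + s6(6) → 8
8 + s3(14) → 22
s1(21) + 22 → 43
s4(23) + s7(26) → 49
s2(28) + 43 → 71
49 + 71 → 120
s3 sits 4 levels below the root, so its codeword is 4 bits.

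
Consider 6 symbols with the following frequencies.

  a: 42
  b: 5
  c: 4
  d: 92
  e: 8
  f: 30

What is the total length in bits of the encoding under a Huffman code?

343

Greedily combine the two least-frequent nodes:
combine c(4), b(5) → 9
combine e(8), 9 → 17
combine 17, f(30) → 47
combine a(42), 47 → 89
combine 89, d(92) → 181
The encoded length is the sum of every internal node's weight: 9 + 17 + 47 + 89 + 181 = 343 bits.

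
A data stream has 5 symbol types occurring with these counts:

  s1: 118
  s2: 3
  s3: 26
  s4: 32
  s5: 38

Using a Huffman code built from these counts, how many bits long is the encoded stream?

Merge the two smallest weights repeatedly:
combine s2(3), s3(26) → 29
combine 29, s4(32) → 61
combine s5(38), 61 → 99
combine 99, s1(118) → 217
The encoded length is the sum of every internal node's weight: 29 + 61 + 99 + 217 = 406 bits.

406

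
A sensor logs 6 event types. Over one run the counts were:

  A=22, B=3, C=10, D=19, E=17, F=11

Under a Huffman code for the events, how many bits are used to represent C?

Huffman merges, smallest pair first:
B(3) + C(10) → 13
F(11) + 13 → 24
E(17) + D(19) → 36
A(22) + 24 → 46
36 + 46 → 82
C's leaf is at depth 4, giving a 4-bit codeword.

4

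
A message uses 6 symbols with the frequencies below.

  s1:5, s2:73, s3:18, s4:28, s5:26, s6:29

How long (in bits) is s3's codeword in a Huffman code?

Build the tree from the bottom:
s1(5) + s3(18) → 23
23 + s5(26) → 49
s4(28) + s6(29) → 57
49 + 57 → 106
s2(73) + 106 → 179
The subtree containing s3 is merged 4 times, so code length = 4.

4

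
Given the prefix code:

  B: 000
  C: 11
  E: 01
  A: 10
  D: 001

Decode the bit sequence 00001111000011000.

Read left to right; each codeword is recognised as soon as it completes (prefix code):
  000→B | 01→E | 11→C | 10→A | 000→B | 11→C | 000→B
Decoded message: BECABCB

BECABCB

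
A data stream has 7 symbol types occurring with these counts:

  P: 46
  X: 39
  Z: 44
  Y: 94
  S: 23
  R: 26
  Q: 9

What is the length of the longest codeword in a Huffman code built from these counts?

Merge the two lowest-weight nodes at each step:
merge Q(9) and S(23): 32
merge R(26) and 32: 58
merge X(39) and Z(44): 83
merge P(46) and 58: 104
merge 83 and Y(94): 177
merge 104 and 177: 281
Maximum depth reached is 4.

4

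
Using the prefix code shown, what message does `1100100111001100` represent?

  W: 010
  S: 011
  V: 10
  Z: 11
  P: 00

Read left to right; each codeword is recognised as soon as it completes (prefix code):
  11→Z | 00→P | 10→V | 011→S | 10→V | 011→S | 00→P
Decoded message: ZPVSVSP

ZPVSVSP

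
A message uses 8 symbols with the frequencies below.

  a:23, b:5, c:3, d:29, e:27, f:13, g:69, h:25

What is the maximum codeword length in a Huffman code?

5

Merge the two lowest-weight nodes at each step:
combine c(3), b(5) → 8
combine 8, f(13) → 21
combine 21, a(23) → 44
combine h(25), e(27) → 52
combine d(29), 44 → 73
combine 52, g(69) → 121
combine 73, 121 → 194
The first pair merged (c, b) ends up deepest, at depth 5.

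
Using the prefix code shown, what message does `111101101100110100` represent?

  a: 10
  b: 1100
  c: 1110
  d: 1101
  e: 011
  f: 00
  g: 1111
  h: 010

Read left to right; each codeword is recognised as soon as it completes (prefix code):
  1111→g | 011→e | 011→e | 00→f | 1101→d | 00→f
Decoded message: geefdf

geefdf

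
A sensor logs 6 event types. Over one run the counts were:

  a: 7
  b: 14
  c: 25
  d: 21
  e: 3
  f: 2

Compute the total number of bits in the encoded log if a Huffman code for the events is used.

161

Build the Huffman tree bottom-up:
merge f(2) and e(3): 5
merge 5 and a(7): 12
merge 12 and b(14): 26
merge d(21) and c(25): 46
merge 26 and 46: 72
Each symbol's bit-cost is frequency × depth; summing gives 161 bits (equivalently 5 + 12 + 26 + 46 + 72).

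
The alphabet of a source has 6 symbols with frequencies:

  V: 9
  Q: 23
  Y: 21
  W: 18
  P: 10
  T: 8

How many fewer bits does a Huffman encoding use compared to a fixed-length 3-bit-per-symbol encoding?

Fixed-length: 3 bits × 89 symbols = 267 bits.
Huffman merges:
merge T(8) and V(9): 17
merge P(10) and 17: 27
merge W(18) and Y(21): 39
merge Q(23) and 27: 50
merge 39 and 50: 89
Huffman total = 17 + 27 + 39 + 50 + 89 = 222 bits.
Saving = 267 − 222 = 45 bits.

45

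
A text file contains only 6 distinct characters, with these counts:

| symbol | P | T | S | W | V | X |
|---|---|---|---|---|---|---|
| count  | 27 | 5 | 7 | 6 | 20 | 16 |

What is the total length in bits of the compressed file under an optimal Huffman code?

191

Build the Huffman tree bottom-up:
T(5) + W(6) → 11
S(7) + 11 → 18
X(16) + 18 → 34
V(20) + P(27) → 47
34 + 47 → 81
The encoded length is the sum of every internal node's weight: 11 + 18 + 34 + 47 + 81 = 191 bits.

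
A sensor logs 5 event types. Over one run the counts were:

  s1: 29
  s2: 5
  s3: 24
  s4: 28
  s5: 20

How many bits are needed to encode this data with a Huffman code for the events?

237

Build the Huffman tree bottom-up:
combine s2(5), s5(20) → 25
combine s3(24), 25 → 49
combine s4(28), s1(29) → 57
combine 49, 57 → 106
Total encoded bits = sum of merged weights = 25 + 49 + 57 + 106 = 237.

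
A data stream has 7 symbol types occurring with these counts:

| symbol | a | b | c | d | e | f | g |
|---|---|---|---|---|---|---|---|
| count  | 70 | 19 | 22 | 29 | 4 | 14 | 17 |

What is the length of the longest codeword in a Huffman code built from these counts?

Merge the two lowest-weight nodes at each step:
merge e(4) and f(14): 18
merge g(17) and 18: 35
merge b(19) and c(22): 41
merge d(29) and 35: 64
merge 41 and 64: 105
merge a(70) and 105: 175
Maximum depth reached is 5.

5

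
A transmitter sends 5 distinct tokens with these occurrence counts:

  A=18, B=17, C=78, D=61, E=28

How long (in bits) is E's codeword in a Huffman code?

3

Build the tree from the bottom:
combine B(17), A(18) → 35
combine E(28), 35 → 63
combine D(61), 63 → 124
combine C(78), 124 → 202
E's leaf is at depth 3, giving a 3-bit codeword.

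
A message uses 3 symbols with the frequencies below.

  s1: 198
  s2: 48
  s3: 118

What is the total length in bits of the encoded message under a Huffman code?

530

Merge the two smallest weights repeatedly:
s2(48) + s3(118) → 166
166 + s1(198) → 364
Each symbol's bit-cost is frequency × depth; summing gives 530 bits (equivalently 166 + 364).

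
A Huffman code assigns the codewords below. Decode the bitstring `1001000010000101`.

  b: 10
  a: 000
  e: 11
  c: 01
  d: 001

Read left to right; each codeword is recognised as soon as it completes (prefix code):
  10→b | 01→c | 000→a | 01→c | 000→a | 01→c | 01→c
Decoded message: bcacacc

bcacacc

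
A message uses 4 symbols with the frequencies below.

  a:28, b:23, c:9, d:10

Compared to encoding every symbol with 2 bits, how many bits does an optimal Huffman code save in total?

Fixed-length: 2 bits × 70 symbols = 140 bits.
Huffman merges:
merge c(9) and d(10): 19
merge 19 and b(23): 42
merge a(28) and 42: 70
Huffman total = 19 + 42 + 70 = 131 bits.
Saving = 140 − 131 = 9 bits.

9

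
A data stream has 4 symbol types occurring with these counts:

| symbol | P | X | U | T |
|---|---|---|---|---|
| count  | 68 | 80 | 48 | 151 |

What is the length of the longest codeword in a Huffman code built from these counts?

3

Merge the two lowest-weight nodes at each step:
U(48) + P(68) → 116
X(80) + 116 → 196
T(151) + 196 → 347
The first pair merged (U, P) ends up deepest, at depth 3.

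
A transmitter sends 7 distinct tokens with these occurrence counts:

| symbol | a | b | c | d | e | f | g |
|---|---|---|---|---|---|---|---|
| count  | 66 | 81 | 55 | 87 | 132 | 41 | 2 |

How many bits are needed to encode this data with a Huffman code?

1216

Greedily combine the two least-frequent nodes:
merge g(2) and f(41): 43
merge 43 and c(55): 98
merge a(66) and b(81): 147
merge d(87) and 98: 185
merge e(132) and 147: 279
merge 185 and 279: 464
Total encoded bits = sum of merged weights = 43 + 98 + 147 + 185 + 279 + 464 = 1216.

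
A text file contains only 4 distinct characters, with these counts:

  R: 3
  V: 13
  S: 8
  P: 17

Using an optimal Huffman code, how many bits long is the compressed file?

Build the Huffman tree bottom-up:
R(3) + S(8) → 11
11 + V(13) → 24
P(17) + 24 → 41
The encoded length is the sum of every internal node's weight: 11 + 24 + 41 = 76 bits.

76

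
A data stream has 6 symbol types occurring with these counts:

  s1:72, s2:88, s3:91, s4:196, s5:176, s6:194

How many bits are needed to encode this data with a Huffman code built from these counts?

2045

Build the Huffman tree bottom-up:
s1(72) + s2(88) → 160
s3(91) + 160 → 251
s5(176) + s6(194) → 370
s4(196) + 251 → 447
370 + 447 → 817
The encoded length is the sum of every internal node's weight: 160 + 251 + 370 + 447 + 817 = 2045 bits.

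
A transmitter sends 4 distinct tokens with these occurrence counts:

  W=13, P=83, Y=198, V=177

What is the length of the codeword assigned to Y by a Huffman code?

Repeatedly merge the two smallest:
merge W(13) and P(83): 96
merge 96 and V(177): 273
merge Y(198) and 273: 471
Y is a child of the root — depth 1, so its codeword is a single bit.

1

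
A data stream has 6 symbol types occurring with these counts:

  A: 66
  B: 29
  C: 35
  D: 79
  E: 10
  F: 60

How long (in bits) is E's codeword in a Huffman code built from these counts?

4

Repeatedly merge the two smallest:
combine E(10), B(29) → 39
combine C(35), 39 → 74
combine F(60), A(66) → 126
combine 74, D(79) → 153
combine 126, 153 → 279
E sits 4 levels below the root, so its codeword is 4 bits.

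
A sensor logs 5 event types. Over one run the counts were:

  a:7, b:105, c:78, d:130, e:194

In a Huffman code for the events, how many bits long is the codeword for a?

4

Build the tree from the bottom:
merge a(7) and c(78): 85
merge 85 and b(105): 190
merge d(130) and 190: 320
merge e(194) and 320: 514
The subtree containing a is merged 4 times, so code length = 4.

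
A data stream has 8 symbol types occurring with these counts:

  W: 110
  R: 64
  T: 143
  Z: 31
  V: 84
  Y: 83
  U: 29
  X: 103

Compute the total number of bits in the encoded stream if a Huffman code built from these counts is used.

1858

Build the Huffman tree bottom-up:
U(29) + Z(31) → 60
60 + R(64) → 124
Y(83) + V(84) → 167
X(103) + W(110) → 213
124 + T(143) → 267
167 + 213 → 380
267 + 380 → 647
The encoded length is the sum of every internal node's weight: 60 + 124 + 167 + 213 + 267 + 380 + 647 = 1858 bits.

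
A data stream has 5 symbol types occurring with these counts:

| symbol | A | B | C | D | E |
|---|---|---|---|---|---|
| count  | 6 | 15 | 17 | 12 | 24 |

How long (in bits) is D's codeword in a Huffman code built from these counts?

3

Repeatedly merge the two smallest:
A(6) + D(12) → 18
B(15) + C(17) → 32
18 + E(24) → 42
32 + 42 → 74
The subtree containing D is merged 3 times, so code length = 3.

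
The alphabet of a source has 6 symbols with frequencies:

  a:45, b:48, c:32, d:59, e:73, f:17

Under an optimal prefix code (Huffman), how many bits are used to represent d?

Build the tree from the bottom:
combine f(17), c(32) → 49
combine a(45), b(48) → 93
combine 49, d(59) → 108
combine e(73), 93 → 166
combine 108, 166 → 274
d sits 2 levels below the root, so its codeword is 2 bits.

2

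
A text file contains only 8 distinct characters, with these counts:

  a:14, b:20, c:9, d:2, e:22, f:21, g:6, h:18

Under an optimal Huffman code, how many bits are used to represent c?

Huffman merges, smallest pair first:
d(2) + g(6) → 8
8 + c(9) → 17
a(14) + 17 → 31
h(18) + b(20) → 38
f(21) + e(22) → 43
31 + 38 → 69
43 + 69 → 112
c's leaf is at depth 4, giving a 4-bit codeword.

4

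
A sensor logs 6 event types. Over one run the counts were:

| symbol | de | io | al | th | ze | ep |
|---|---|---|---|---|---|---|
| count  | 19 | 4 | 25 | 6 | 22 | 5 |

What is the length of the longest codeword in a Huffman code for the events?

4

Merge the two lowest-weight nodes at each step:
io(4) + ep(5) → 9
th(6) + 9 → 15
15 + de(19) → 34
ze(22) + al(25) → 47
34 + 47 → 81
The rarest symbols sit at the bottom; the longest codeword is 4 bits.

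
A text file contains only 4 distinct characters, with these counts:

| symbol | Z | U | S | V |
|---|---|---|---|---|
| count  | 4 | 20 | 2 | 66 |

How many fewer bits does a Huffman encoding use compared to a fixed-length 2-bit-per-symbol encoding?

60

Fixed-length: 2 bits × 92 symbols = 184 bits.
Huffman merges:
merge S(2) and Z(4): 6
merge 6 and U(20): 26
merge 26 and V(66): 92
Huffman total = 6 + 26 + 92 = 124 bits.
Saving = 184 − 124 = 60 bits.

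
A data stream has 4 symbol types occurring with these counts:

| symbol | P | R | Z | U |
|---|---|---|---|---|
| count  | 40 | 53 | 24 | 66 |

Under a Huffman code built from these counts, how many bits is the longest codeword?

Merge the two lowest-weight nodes at each step:
merge Z(24) and P(40): 64
merge R(53) and 64: 117
merge U(66) and 117: 183
Maximum depth reached is 3.

3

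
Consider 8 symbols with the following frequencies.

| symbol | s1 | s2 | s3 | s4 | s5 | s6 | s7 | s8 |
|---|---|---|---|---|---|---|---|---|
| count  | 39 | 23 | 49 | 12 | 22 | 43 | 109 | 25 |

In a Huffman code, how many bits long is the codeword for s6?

3

Huffman merges, smallest pair first:
combine s4(12), s5(22) → 34
combine s2(23), s8(25) → 48
combine 34, s1(39) → 73
combine s6(43), 48 → 91
combine s3(49), 73 → 122
combine 91, s7(109) → 200
combine 122, 200 → 322
The subtree containing s6 is merged 3 times, so code length = 3.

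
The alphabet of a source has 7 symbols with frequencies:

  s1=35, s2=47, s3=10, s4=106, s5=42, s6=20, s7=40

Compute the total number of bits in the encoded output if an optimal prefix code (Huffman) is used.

777

Build the Huffman tree bottom-up:
s3(10) + s6(20) → 30
30 + s1(35) → 65
s7(40) + s5(42) → 82
s2(47) + 65 → 112
82 + s4(106) → 188
112 + 188 → 300
Total encoded bits = sum of merged weights = 30 + 65 + 82 + 112 + 188 + 300 = 777.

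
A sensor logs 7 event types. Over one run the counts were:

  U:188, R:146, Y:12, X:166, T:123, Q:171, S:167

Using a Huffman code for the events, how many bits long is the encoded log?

2695

Build the Huffman tree bottom-up:
Y(12) + T(123) → 135
135 + R(146) → 281
X(166) + S(167) → 333
Q(171) + U(188) → 359
281 + 333 → 614
359 + 614 → 973
Total encoded bits = sum of merged weights = 135 + 281 + 333 + 359 + 614 + 973 = 2695.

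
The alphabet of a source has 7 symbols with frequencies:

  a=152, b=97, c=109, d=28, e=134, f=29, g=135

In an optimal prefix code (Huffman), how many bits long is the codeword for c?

3

Build the tree from the bottom:
combine d(28), f(29) → 57
combine 57, b(97) → 154
combine c(109), e(134) → 243
combine g(135), a(152) → 287
combine 154, 243 → 397
combine 287, 397 → 684
c sits 3 levels below the root, so its codeword is 3 bits.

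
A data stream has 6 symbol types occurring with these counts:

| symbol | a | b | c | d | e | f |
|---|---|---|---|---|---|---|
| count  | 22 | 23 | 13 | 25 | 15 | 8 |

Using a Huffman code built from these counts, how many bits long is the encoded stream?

Build the Huffman tree bottom-up:
combine f(8), c(13) → 21
combine e(15), 21 → 36
combine a(22), b(23) → 45
combine d(25), 36 → 61
combine 45, 61 → 106
Each symbol's bit-cost is frequency × depth; summing gives 269 bits (equivalently 21 + 36 + 45 + 61 + 106).

269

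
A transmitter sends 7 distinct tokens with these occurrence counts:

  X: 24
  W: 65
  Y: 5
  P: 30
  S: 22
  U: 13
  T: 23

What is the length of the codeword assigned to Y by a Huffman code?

4

Huffman merges, smallest pair first:
Y(5) + U(13) → 18
18 + S(22) → 40
T(23) + X(24) → 47
P(30) + 40 → 70
47 + W(65) → 112
70 + 112 → 182
Y's leaf is at depth 4, giving a 4-bit codeword.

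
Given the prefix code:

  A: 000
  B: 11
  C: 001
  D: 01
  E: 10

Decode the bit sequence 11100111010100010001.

Read left to right; each codeword is recognised as soon as it completes (prefix code):
  11→B | 10→E | 01→D | 11→B | 01→D | 01→D | 000→A | 10→E | 001→C
Decoded message: BEDBDDAEC

BEDBDDAEC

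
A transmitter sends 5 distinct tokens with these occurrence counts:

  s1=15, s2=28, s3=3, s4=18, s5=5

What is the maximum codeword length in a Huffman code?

4

Merge the two lowest-weight nodes at each step:
combine s3(3), s5(5) → 8
combine 8, s1(15) → 23
combine s4(18), 23 → 41
combine s2(28), 41 → 69
The first pair merged (s3, s5) ends up deepest, at depth 4.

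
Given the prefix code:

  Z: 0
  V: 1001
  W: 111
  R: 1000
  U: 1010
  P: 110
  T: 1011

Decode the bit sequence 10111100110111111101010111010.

Read left to right; each codeword is recognised as soon as it completes (prefix code):
  1011→T | 110→P | 0→Z | 110→P | 111→W | 111→W | 1010→U | 1011→T | 1010→U
Decoded message: TPZPWWUTU

TPZPWWUTU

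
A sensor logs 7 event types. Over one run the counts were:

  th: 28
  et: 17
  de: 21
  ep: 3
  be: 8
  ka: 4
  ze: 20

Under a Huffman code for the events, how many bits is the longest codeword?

5

Merge the two lowest-weight nodes at each step:
merge ep(3) and ka(4): 7
merge 7 and be(8): 15
merge 15 and et(17): 32
merge ze(20) and de(21): 41
merge th(28) and 32: 60
merge 41 and 60: 101
The first pair merged (ep, ka) ends up deepest, at depth 5.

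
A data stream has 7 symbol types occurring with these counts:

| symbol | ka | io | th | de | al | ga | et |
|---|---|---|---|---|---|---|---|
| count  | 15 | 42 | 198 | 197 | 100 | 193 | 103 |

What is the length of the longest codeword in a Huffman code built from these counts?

5

Merge the two lowest-weight nodes at each step:
combine ka(15), io(42) → 57
combine 57, al(100) → 157
combine et(103), 157 → 260
combine ga(193), de(197) → 390
combine th(198), 260 → 458
combine 390, 458 → 848
The rarest symbols sit at the bottom; the longest codeword is 5 bits.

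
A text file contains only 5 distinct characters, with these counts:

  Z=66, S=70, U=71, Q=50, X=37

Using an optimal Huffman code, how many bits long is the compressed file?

675

Merge the two smallest weights repeatedly:
combine X(37), Q(50) → 87
combine Z(66), S(70) → 136
combine U(71), 87 → 158
combine 136, 158 → 294
Total encoded bits = sum of merged weights = 87 + 136 + 158 + 294 = 675.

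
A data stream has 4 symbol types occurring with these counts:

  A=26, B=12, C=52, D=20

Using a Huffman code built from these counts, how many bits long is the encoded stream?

200

Build the Huffman tree bottom-up:
combine B(12), D(20) → 32
combine A(26), 32 → 58
combine C(52), 58 → 110
Total encoded bits = sum of merged weights = 32 + 58 + 110 = 200.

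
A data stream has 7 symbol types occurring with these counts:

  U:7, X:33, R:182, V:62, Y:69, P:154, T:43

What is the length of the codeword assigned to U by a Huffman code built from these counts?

4

Huffman merges, smallest pair first:
merge U(7) and X(33): 40
merge 40 and T(43): 83
merge V(62) and Y(69): 131
merge 83 and 131: 214
merge P(154) and R(182): 336
merge 214 and 336: 550
The subtree containing U is merged 4 times, so code length = 4.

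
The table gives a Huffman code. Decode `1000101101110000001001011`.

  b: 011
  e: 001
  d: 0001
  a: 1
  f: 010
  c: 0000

Read left to right; each codeword is recognised as soon as it completes (prefix code):
  1→a | 0001→d | 011→b | 011→b | 1→a | 0000→c | 001→e | 001→e | 011→b
Decoded message: adbbaceeb

adbbaceeb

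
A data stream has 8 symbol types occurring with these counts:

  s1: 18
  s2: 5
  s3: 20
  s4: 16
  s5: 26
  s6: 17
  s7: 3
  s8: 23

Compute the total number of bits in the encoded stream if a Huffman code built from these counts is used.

366

Merge the two smallest weights repeatedly:
combine s7(3), s2(5) → 8
combine 8, s4(16) → 24
combine s6(17), s1(18) → 35
combine s3(20), s8(23) → 43
combine 24, s5(26) → 50
combine 35, 43 → 78
combine 50, 78 → 128
The encoded length is the sum of every internal node's weight: 8 + 24 + 35 + 43 + 50 + 78 + 128 = 366 bits.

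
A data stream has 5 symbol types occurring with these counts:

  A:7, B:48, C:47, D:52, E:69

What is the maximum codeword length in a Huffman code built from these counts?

Merge the two lowest-weight nodes at each step:
A(7) + C(47) → 54
B(48) + D(52) → 100
54 + E(69) → 123
100 + 123 → 223
Maximum depth reached is 3.

3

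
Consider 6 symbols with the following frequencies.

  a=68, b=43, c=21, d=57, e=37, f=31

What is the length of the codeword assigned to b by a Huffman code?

3

Huffman merges, smallest pair first:
merge c(21) and f(31): 52
merge e(37) and b(43): 80
merge 52 and d(57): 109
merge a(68) and 80: 148
merge 109 and 148: 257
b sits 3 levels below the root, so its codeword is 3 bits.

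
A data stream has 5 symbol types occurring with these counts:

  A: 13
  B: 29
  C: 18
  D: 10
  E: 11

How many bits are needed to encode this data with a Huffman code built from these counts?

183

Greedily combine the two least-frequent nodes:
merge D(10) and E(11): 21
merge A(13) and C(18): 31
merge 21 and B(29): 50
merge 31 and 50: 81
The encoded length is the sum of every internal node's weight: 21 + 31 + 50 + 81 = 183 bits.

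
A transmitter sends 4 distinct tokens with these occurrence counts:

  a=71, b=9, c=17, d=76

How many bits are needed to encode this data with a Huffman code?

Build the Huffman tree bottom-up:
b(9) + c(17) → 26
26 + a(71) → 97
d(76) + 97 → 173
Each symbol's bit-cost is frequency × depth; summing gives 296 bits (equivalently 26 + 97 + 173).

296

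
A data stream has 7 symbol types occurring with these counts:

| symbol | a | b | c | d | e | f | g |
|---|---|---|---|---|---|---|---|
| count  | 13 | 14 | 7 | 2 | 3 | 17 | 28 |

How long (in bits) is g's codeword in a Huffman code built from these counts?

Build the tree from the bottom:
merge d(2) and e(3): 5
merge 5 and c(7): 12
merge 12 and a(13): 25
merge b(14) and f(17): 31
merge 25 and g(28): 53
merge 31 and 53: 84
g's leaf is at depth 2, giving a 2-bit codeword.

2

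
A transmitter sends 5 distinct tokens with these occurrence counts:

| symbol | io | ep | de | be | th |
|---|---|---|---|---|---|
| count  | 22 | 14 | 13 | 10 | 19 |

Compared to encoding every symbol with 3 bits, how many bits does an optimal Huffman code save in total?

55

Fixed-length: 3 bits × 78 symbols = 234 bits.
Huffman merges:
be(10) + de(13) → 23
ep(14) + th(19) → 33
io(22) + 23 → 45
33 + 45 → 78
Huffman total = 23 + 33 + 45 + 78 = 179 bits.
Saving = 234 − 179 = 55 bits.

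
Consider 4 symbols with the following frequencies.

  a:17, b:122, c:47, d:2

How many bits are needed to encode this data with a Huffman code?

273

Merge the two smallest weights repeatedly:
combine d(2), a(17) → 19
combine 19, c(47) → 66
combine 66, b(122) → 188
The encoded length is the sum of every internal node's weight: 19 + 66 + 188 = 273 bits.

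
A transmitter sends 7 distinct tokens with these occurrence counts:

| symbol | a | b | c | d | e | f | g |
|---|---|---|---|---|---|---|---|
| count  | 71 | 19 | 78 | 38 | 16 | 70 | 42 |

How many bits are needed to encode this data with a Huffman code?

888

Build the Huffman tree bottom-up:
combine e(16), b(19) → 35
combine 35, d(38) → 73
combine g(42), f(70) → 112
combine a(71), 73 → 144
combine c(78), 112 → 190
combine 144, 190 → 334
The encoded length is the sum of every internal node's weight: 35 + 73 + 112 + 144 + 190 + 334 = 888 bits.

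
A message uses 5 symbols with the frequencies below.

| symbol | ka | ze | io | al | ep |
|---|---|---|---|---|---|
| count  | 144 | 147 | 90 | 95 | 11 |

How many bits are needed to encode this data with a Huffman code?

1075

Greedily combine the two least-frequent nodes:
merge ep(11) and io(90): 101
merge al(95) and 101: 196
merge ka(144) and ze(147): 291
merge 196 and 291: 487
Each symbol's bit-cost is frequency × depth; summing gives 1075 bits (equivalently 101 + 196 + 291 + 487).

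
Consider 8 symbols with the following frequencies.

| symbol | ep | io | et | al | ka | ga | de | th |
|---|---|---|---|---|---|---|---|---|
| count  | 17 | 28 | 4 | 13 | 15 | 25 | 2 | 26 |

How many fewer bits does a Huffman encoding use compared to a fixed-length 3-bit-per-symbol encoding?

Fixed-length: 3 bits × 130 symbols = 390 bits.
Huffman merges:
de(2) + et(4) → 6
6 + al(13) → 19
ka(15) + ep(17) → 32
19 + ga(25) → 44
th(26) + io(28) → 54
32 + 44 → 76
54 + 76 → 130
Huffman total = 6 + 19 + 32 + 44 + 54 + 76 + 130 = 361 bits.
Saving = 390 − 361 = 29 bits.

29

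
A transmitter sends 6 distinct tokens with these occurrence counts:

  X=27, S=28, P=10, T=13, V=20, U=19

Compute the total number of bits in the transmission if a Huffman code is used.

296

Merge the two smallest weights repeatedly:
merge P(10) and T(13): 23
merge U(19) and V(20): 39
merge 23 and X(27): 50
merge S(28) and 39: 67
merge 50 and 67: 117
The encoded length is the sum of every internal node's weight: 23 + 39 + 50 + 67 + 117 = 296 bits.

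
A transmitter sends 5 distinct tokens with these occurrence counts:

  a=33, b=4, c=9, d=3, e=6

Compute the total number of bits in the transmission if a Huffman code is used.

Build the Huffman tree bottom-up:
combine d(3), b(4) → 7
combine e(6), 7 → 13
combine c(9), 13 → 22
combine 22, a(33) → 55
The encoded length is the sum of every internal node's weight: 7 + 13 + 22 + 55 = 97 bits.

97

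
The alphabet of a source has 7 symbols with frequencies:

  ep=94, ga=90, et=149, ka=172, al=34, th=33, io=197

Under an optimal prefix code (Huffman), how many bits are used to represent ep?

3

Build the tree from the bottom:
merge th(33) and al(34): 67
merge 67 and ga(90): 157
merge ep(94) and et(149): 243
merge 157 and ka(172): 329
merge io(197) and 243: 440
merge 329 and 440: 769
The subtree containing ep is merged 3 times, so code length = 3.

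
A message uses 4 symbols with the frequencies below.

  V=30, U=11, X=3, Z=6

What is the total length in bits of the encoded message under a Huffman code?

Build the Huffman tree bottom-up:
X(3) + Z(6) → 9
9 + U(11) → 20
20 + V(30) → 50
Total encoded bits = sum of merged weights = 9 + 20 + 50 = 79.

79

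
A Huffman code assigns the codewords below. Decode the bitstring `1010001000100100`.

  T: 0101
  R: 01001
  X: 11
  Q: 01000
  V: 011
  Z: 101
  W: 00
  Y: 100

ZWQYY

Read left to right; each codeword is recognised as soon as it completes (prefix code):
  101→Z | 00→W | 01000→Q | 100→Y | 100→Y
Decoded message: ZWQYY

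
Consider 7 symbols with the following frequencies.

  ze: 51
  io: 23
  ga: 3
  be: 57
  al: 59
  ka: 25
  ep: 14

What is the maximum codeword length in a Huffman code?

5

Merge the two lowest-weight nodes at each step:
merge ga(3) and ep(14): 17
merge 17 and io(23): 40
merge ka(25) and 40: 65
merge ze(51) and be(57): 108
merge al(59) and 65: 124
merge 108 and 124: 232
The rarest symbols sit at the bottom; the longest codeword is 5 bits.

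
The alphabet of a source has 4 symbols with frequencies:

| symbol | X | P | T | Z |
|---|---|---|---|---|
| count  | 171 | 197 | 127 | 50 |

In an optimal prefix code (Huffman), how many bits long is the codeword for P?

1

Huffman merges, smallest pair first:
combine Z(50), T(127) → 177
combine X(171), 177 → 348
combine P(197), 348 → 545
P sits one level below the root: a 1-bit codeword.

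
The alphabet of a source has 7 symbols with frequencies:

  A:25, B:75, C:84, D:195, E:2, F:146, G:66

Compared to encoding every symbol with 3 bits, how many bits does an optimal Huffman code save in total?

Fixed-length: 3 bits × 593 symbols = 1779 bits.
Huffman merges:
E(2) + A(25) → 27
27 + G(66) → 93
B(75) + C(84) → 159
93 + F(146) → 239
159 + D(195) → 354
239 + 354 → 593
Huffman total = 27 + 93 + 159 + 239 + 354 + 593 = 1465 bits.
Saving = 1779 − 1465 = 314 bits.

314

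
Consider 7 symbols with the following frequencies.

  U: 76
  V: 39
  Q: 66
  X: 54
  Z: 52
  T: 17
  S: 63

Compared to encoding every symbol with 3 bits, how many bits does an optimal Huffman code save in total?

Fixed-length: 3 bits × 367 symbols = 1101 bits.
Huffman merges:
combine T(17), V(39) → 56
combine Z(52), X(54) → 106
combine 56, S(63) → 119
combine Q(66), U(76) → 142
combine 106, 119 → 225
combine 142, 225 → 367
Huffman total = 56 + 106 + 119 + 142 + 225 + 367 = 1015 bits.
Saving = 1101 − 1015 = 86 bits.

86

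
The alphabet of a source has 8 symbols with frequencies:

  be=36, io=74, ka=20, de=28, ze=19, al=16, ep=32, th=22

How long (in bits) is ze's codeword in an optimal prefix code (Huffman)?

Huffman merges, smallest pair first:
combine al(16), ze(19) → 35
combine ka(20), th(22) → 42
combine de(28), ep(32) → 60
combine 35, be(36) → 71
combine 42, 60 → 102
combine 71, io(74) → 145
combine 102, 145 → 247
ze's leaf is at depth 4, giving a 4-bit codeword.

4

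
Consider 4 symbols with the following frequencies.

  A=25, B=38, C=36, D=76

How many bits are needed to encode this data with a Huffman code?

Greedily combine the two least-frequent nodes:
A(25) + C(36) → 61
B(38) + 61 → 99
D(76) + 99 → 175
The encoded length is the sum of every internal node's weight: 61 + 99 + 175 = 335 bits.

335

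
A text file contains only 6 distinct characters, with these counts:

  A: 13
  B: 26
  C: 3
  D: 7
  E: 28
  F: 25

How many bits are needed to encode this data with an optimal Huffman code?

Greedily combine the two least-frequent nodes:
combine C(3), D(7) → 10
combine 10, A(13) → 23
combine 23, F(25) → 48
combine B(26), E(28) → 54
combine 48, 54 → 102
Total encoded bits = sum of merged weights = 10 + 23 + 48 + 54 + 102 = 237.

237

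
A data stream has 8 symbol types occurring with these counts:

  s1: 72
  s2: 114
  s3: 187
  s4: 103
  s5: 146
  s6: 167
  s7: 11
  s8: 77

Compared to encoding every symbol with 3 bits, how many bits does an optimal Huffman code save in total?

111

Fixed-length: 3 bits × 877 symbols = 2631 bits.
Huffman merges:
merge s7(11) and s1(72): 83
merge s8(77) and 83: 160
merge s4(103) and s2(114): 217
merge s5(146) and 160: 306
merge s6(167) and s3(187): 354
merge 217 and 306: 523
merge 354 and 523: 877
Huffman total = 83 + 160 + 217 + 306 + 354 + 523 + 877 = 2520 bits.
Saving = 2631 − 2520 = 111 bits.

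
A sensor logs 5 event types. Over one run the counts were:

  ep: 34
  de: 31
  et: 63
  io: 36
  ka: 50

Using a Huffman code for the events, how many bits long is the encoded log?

Merge the two smallest weights repeatedly:
merge de(31) and ep(34): 65
merge io(36) and ka(50): 86
merge et(63) and 65: 128
merge 86 and 128: 214
Total encoded bits = sum of merged weights = 65 + 86 + 128 + 214 = 493.

493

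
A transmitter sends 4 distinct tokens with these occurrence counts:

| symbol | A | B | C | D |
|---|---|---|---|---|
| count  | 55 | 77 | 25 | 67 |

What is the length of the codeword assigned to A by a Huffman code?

Huffman merges, smallest pair first:
C(25) + A(55) → 80
D(67) + B(77) → 144
80 + 144 → 224
A sits 2 levels below the root, so its codeword is 2 bits.

2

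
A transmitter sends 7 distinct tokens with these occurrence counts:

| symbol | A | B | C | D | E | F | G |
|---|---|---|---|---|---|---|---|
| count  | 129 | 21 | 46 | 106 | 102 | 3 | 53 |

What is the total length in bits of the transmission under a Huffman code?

Build the Huffman tree bottom-up:
merge F(3) and B(21): 24
merge 24 and C(46): 70
merge G(53) and 70: 123
merge E(102) and D(106): 208
merge 123 and A(129): 252
merge 208 and 252: 460
Each symbol's bit-cost is frequency × depth; summing gives 1137 bits (equivalently 24 + 70 + 123 + 208 + 252 + 460).

1137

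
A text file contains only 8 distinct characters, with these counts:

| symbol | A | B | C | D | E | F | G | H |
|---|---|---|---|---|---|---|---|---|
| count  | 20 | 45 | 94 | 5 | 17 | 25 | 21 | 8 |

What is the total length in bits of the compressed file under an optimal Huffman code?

Merge the two smallest weights repeatedly:
D(5) + H(8) → 13
13 + E(17) → 30
A(20) + G(21) → 41
F(25) + 30 → 55
41 + B(45) → 86
55 + 86 → 141
C(94) + 141 → 235
Each symbol's bit-cost is frequency × depth; summing gives 601 bits (equivalently 13 + 30 + 41 + 55 + 86 + 141 + 235).

601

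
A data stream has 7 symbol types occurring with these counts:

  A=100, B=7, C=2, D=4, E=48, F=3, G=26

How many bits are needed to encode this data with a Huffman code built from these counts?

352

Greedily combine the two least-frequent nodes:
C(2) + F(3) → 5
D(4) + 5 → 9
B(7) + 9 → 16
16 + G(26) → 42
42 + E(48) → 90
90 + A(100) → 190
The encoded length is the sum of every internal node's weight: 5 + 9 + 16 + 42 + 90 + 190 = 352 bits.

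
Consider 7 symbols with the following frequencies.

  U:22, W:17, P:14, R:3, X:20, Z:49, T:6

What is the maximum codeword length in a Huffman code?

Merge the two lowest-weight nodes at each step:
combine R(3), T(6) → 9
combine 9, P(14) → 23
combine W(17), X(20) → 37
combine U(22), 23 → 45
combine 37, 45 → 82
combine Z(49), 82 → 131
The rarest symbols sit at the bottom; the longest codeword is 5 bits.

5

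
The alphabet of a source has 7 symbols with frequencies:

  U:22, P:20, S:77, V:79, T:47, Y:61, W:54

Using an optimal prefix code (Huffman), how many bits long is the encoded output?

Build the Huffman tree bottom-up:
combine P(20), U(22) → 42
combine 42, T(47) → 89
combine W(54), Y(61) → 115
combine S(77), V(79) → 156
combine 89, 115 → 204
combine 156, 204 → 360
Each symbol's bit-cost is frequency × depth; summing gives 966 bits (equivalently 42 + 89 + 115 + 156 + 204 + 360).

966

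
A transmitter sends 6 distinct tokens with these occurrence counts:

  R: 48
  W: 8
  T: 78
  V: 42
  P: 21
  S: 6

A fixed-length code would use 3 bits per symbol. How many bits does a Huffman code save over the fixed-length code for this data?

Fixed-length: 3 bits × 203 symbols = 609 bits.
Huffman merges:
combine S(6), W(8) → 14
combine 14, P(21) → 35
combine 35, V(42) → 77
combine R(48), 77 → 125
combine T(78), 125 → 203
Huffman total = 14 + 35 + 77 + 125 + 203 = 454 bits.
Saving = 609 − 454 = 155 bits.

155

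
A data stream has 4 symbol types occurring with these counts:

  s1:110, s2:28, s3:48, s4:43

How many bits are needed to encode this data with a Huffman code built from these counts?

419

Merge the two smallest weights repeatedly:
combine s2(28), s4(43) → 71
combine s3(48), 71 → 119
combine s1(110), 119 → 229
Each symbol's bit-cost is frequency × depth; summing gives 419 bits (equivalently 71 + 119 + 229).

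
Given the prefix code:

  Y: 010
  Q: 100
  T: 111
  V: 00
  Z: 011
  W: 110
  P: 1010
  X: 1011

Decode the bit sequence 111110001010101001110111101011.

TWVPPZXWX

Read left to right; each codeword is recognised as soon as it completes (prefix code):
  111→T | 110→W | 00→V | 1010→P | 1010→P | 011→Z | 1011→X | 110→W | 1011→X
Decoded message: TWVPPZXWX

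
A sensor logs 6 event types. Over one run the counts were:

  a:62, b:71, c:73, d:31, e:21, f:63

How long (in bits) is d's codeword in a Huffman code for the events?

4

Repeatedly merge the two smallest:
merge e(21) and d(31): 52
merge 52 and a(62): 114
merge f(63) and b(71): 134
merge c(73) and 114: 187
merge 134 and 187: 321
The subtree containing d is merged 4 times, so code length = 4.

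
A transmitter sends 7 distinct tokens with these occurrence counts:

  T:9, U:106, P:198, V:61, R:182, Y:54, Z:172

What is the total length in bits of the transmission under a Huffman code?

Merge the two smallest weights repeatedly:
merge T(9) and Y(54): 63
merge V(61) and 63: 124
merge U(106) and 124: 230
merge Z(172) and R(182): 354
merge P(198) and 230: 428
merge 354 and 428: 782
The encoded length is the sum of every internal node's weight: 63 + 124 + 230 + 354 + 428 + 782 = 1981 bits.

1981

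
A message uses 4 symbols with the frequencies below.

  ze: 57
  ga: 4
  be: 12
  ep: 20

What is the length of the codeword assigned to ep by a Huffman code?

2

Build the tree from the bottom:
ga(4) + be(12) → 16
16 + ep(20) → 36
36 + ze(57) → 93
ep sits 2 levels below the root, so its codeword is 2 bits.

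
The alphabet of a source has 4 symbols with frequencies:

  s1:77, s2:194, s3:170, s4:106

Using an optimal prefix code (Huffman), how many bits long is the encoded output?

Greedily combine the two least-frequent nodes:
s1(77) + s4(106) → 183
s3(170) + 183 → 353
s2(194) + 353 → 547
Total encoded bits = sum of merged weights = 183 + 353 + 547 = 1083.

1083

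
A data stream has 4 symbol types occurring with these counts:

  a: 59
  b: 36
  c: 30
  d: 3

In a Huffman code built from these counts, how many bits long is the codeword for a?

1

Repeatedly merge the two smallest:
combine d(3), c(30) → 33
combine 33, b(36) → 69
combine a(59), 69 → 128
a sits one level below the root: a 1-bit codeword.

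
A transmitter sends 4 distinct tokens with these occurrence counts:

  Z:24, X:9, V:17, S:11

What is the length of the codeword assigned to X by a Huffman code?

3

Repeatedly merge the two smallest:
X(9) + S(11) → 20
V(17) + 20 → 37
Z(24) + 37 → 61
X's leaf is at depth 3, giving a 3-bit codeword.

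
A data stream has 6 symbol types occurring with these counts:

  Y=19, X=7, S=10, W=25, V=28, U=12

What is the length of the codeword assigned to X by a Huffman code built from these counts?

4

Huffman merges, smallest pair first:
combine X(7), S(10) → 17
combine U(12), 17 → 29
combine Y(19), W(25) → 44
combine V(28), 29 → 57
combine 44, 57 → 101
X's leaf is at depth 4, giving a 4-bit codeword.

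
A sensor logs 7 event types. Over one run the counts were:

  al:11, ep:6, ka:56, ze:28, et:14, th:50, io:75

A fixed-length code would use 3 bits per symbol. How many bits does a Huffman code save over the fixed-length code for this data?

Fixed-length: 3 bits × 240 symbols = 720 bits.
Huffman merges:
combine ep(6), al(11) → 17
combine et(14), 17 → 31
combine ze(28), 31 → 59
combine th(50), ka(56) → 106
combine 59, io(75) → 134
combine 106, 134 → 240
Huffman total = 17 + 31 + 59 + 106 + 134 + 240 = 587 bits.
Saving = 720 − 587 = 133 bits.

133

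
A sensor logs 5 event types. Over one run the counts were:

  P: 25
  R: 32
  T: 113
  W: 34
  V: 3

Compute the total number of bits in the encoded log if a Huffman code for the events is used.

389

Build the Huffman tree bottom-up:
combine V(3), P(25) → 28
combine 28, R(32) → 60
combine W(34), 60 → 94
combine 94, T(113) → 207
Total encoded bits = sum of merged weights = 28 + 60 + 94 + 207 = 389.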